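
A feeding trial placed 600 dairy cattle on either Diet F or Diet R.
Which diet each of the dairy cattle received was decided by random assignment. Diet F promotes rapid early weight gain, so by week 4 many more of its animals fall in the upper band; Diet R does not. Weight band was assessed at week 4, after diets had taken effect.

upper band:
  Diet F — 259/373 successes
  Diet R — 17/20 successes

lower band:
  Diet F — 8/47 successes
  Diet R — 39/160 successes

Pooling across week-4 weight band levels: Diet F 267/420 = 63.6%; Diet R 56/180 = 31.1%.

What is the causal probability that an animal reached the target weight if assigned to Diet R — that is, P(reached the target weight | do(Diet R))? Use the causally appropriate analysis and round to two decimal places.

0.31

Within every week-4 weight band level Diet R has the higher rate, yet pooled Diet F does — Simpson's reversal.
The distribution of week-4 weight band is itself part of what the diet does — it is an intermediate outcome. Holding it fixed would remove that part of the effect; the total effect is the pooled difference.
So P(outcome | do(Diet R)) is just the pooled rate for Diet R: 56/180 = 0.311.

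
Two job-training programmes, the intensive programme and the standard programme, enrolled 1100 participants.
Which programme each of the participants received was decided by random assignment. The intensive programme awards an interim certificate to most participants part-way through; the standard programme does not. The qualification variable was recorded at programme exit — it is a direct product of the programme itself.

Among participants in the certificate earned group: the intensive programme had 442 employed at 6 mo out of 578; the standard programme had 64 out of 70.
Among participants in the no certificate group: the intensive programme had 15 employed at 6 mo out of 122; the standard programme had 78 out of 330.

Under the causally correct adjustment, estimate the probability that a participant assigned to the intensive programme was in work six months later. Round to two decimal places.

0.65

The stratified and pooled comparisons disagree (the standard programme wins within each qualification attained during the programme; the intensive programme wins overall), so the answer turns on the causal role of qualification attained during the programme.
Qualification attained during the programme lies on the pathway programme → qualification attained during the programme → outcome, so adjusting for it blocks the indirect effect. For the total causal effect of programme, use the unadjusted pooled rates.
So P(outcome | do(the intensive programme)) is just the pooled rate for the intensive programme: 457/700 = 0.653.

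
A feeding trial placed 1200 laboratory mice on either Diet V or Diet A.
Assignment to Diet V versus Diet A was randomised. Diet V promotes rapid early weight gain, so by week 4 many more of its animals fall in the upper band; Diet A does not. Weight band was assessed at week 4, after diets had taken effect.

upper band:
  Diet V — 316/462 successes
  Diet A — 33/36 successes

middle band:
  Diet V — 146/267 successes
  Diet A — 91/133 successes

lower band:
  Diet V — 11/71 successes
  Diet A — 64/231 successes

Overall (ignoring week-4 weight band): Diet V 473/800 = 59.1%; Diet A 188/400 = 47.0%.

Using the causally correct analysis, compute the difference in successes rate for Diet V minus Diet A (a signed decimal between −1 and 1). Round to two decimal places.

+0.12

The week-4 weight band-specific comparison favours Diet A throughout, but the pooled figures favour Diet V. The question is whether to condition on week-4 weight band.
Week-4 weight band is downstream of the diet. One should not condition on a consequence of treatment, so the overall rates are the right comparison.
The causal difference is the pooled difference: 0.591 − 0.470 = +0.121.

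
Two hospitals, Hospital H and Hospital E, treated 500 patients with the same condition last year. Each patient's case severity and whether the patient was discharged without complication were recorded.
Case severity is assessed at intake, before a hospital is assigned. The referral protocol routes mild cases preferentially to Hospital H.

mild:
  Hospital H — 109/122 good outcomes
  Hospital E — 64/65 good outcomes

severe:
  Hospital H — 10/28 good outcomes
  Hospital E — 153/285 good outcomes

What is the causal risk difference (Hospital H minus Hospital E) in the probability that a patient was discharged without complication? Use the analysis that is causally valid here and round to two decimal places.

-0.15

The stratified and pooled comparisons disagree (Hospital E wins within each case severity; Hospital H wins overall), so the answer turns on the causal role of case severity.
Case severity satisfies the back-door criterion: it is not a descendant of the hospital, and it blocks the spurious path from hospital to outcome. Adjusting for it (i.e., using the within-case severity rates) gives the causal effect.
Adjusting over the population distribution of case severity: 0.374·(0.893−0.985) + 0.626·(0.357−0.537) = -0.147.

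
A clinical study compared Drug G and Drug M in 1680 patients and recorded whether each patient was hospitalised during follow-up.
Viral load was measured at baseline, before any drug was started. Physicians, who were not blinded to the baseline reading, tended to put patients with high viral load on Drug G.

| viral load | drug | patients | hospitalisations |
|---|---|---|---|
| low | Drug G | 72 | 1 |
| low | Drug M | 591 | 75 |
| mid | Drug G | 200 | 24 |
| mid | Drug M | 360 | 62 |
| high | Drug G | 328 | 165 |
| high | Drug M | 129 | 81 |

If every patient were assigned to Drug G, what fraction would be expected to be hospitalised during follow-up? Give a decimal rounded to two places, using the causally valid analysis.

Nothing the drug does changes viral load; the imbalance is an allocation artefact. With viral load also predicting the outcome, the pooled figure is confounded, and the within-stratum comparison is the causal one.
Standardising Drug G to the population viral load mix: 0.395·1/72 + 0.333·24/200 + 0.272·165/328 = 0.182.

0.18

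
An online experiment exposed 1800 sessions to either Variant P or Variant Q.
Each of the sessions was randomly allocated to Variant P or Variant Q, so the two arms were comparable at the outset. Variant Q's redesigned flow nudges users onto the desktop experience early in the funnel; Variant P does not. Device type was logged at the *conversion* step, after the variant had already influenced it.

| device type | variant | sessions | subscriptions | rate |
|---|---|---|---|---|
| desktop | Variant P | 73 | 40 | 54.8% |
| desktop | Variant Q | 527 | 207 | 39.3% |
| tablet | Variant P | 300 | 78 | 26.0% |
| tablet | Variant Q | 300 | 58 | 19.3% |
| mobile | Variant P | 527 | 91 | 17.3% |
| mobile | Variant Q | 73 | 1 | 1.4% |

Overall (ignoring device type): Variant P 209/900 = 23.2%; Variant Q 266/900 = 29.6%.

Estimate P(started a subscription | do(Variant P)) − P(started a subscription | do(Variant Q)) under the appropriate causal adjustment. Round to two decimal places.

-0.06

Within every device type level Variant P has the higher rate, yet pooled Variant Q does — Simpson's reversal.
The distribution of device type is itself part of what the variant does — it is an intermediate outcome. Holding it fixed would remove that part of the effect; the total effect is the pooled difference.
The causal difference is the pooled difference: 0.232 − 0.296 = -0.063.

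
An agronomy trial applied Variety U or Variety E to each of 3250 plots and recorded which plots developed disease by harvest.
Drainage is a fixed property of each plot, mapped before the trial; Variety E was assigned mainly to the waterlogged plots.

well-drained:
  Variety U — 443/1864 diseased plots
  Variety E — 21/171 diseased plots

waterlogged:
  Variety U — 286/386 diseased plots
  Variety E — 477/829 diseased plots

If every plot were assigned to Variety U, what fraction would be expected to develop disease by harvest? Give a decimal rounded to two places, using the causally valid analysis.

Here field drainage is a common cause — it drives both which variety a case falls under and the outcome. The crude comparison mixes populations; the stratum-specific rates are the causally relevant ones.
Standardising Variety U to the population field drainage mix: 0.626·443/1864 + 0.374·286/386 = 0.426.

0.43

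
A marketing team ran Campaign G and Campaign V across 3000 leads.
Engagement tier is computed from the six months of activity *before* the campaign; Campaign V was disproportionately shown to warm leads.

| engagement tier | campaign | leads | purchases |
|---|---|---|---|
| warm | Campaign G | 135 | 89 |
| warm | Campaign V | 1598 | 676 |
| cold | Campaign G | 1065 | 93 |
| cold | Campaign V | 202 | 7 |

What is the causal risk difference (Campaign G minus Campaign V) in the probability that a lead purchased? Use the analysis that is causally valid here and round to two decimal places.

Campaign G is higher inside every engagement tier stratum but Campaign V is higher in aggregate. Whether to stratify depends on how engagement tier relates to the campaign.
Here engagement tier is a common cause — it drives both which campaign a case falls under and the outcome. The crude comparison mixes populations; the stratum-specific rates are the causally relevant ones.
Adjusting over the population distribution of engagement tier: 0.578·(0.659−0.423) + 0.422·(0.087−0.035) = +0.159.

+0.16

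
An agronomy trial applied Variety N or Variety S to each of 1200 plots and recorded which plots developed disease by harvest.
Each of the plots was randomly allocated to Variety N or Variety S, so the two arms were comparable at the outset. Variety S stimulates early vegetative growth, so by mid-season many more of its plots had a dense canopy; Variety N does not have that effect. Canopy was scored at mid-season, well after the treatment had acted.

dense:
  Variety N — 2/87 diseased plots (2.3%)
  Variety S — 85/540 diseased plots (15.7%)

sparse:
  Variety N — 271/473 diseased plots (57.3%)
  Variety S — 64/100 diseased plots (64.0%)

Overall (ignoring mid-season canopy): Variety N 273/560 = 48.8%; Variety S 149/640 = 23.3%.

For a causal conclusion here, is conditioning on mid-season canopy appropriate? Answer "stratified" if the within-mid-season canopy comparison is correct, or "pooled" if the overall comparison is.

Within every mid-season canopy level Variety N has the lower rate, yet pooled Variety S does — Simpson's reversal.
Mid-season canopy is recorded after the variety and is itself shifted by it — it sits on the causal path from variety to outcome. Conditioning on a mediator would strip out part of the effect we want; the pooled comparison gives the total causal effect.
Pooled: Variety N 48.8% vs Variety S 23.3%; Variety S is lower overall.

pooled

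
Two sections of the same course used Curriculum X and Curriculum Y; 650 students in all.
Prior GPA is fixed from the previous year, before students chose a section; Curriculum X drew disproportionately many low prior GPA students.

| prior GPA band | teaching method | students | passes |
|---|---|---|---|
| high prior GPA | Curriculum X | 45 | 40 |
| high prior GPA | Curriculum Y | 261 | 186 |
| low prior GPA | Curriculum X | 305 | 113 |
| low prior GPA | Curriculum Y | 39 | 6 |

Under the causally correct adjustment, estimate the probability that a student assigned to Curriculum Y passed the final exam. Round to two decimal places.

0.42

The stratified and pooled comparisons disagree (Curriculum X wins within each prior GPA band; Curriculum Y wins overall), so the answer turns on the causal role of prior GPA band.
Nothing the teaching method does changes prior GPA band; the imbalance is an allocation artefact. With prior GPA band also predicting the outcome, the pooled figure is confounded, and the within-stratum comparison is the causal one.
Standardising Curriculum Y to the population prior GPA band mix: 0.471·186/261 + 0.529·6/39 = 0.417.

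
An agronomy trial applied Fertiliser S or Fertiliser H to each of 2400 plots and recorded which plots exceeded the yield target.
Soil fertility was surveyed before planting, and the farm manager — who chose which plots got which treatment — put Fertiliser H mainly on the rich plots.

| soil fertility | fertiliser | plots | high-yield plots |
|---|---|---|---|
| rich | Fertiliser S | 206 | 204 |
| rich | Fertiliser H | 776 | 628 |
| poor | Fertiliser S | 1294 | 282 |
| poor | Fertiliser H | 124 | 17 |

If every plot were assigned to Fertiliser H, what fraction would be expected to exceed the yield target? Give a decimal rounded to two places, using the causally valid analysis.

0.41

Soil fertility differs across fertilisers for reasons unrelated to any effect of the fertiliser itself, and it separately predicts the outcome — a classic confounder. We must compare within soil fertility levels.
Standardising Fertiliser H to the population soil fertility mix: 0.409·628/776 + 0.591·17/124 = 0.412.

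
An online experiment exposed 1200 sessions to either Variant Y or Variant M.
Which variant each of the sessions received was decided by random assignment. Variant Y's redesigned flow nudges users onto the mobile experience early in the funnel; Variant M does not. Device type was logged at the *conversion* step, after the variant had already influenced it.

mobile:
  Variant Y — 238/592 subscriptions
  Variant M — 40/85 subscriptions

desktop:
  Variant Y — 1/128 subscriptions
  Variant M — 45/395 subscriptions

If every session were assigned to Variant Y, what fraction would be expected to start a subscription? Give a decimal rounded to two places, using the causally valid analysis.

0.33

The distribution of device type is itself part of what the variant does — it is an intermediate outcome. Holding it fixed would remove that part of the effect; the total effect is the pooled difference.
So P(outcome | do(Variant Y)) is just the pooled rate for Variant Y: 239/720 = 0.332.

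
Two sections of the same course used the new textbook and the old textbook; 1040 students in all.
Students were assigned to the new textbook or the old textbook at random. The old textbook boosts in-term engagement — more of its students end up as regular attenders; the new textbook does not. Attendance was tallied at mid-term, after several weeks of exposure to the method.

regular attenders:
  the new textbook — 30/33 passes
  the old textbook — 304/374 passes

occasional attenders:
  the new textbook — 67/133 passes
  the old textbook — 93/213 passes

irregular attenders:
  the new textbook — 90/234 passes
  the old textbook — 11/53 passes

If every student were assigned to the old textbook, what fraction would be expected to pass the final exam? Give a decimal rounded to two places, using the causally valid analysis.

the new textbook is higher inside every mid-term attendance stratum but the old textbook is higher in aggregate. Whether to stratify depends on how mid-term attendance relates to the teaching method.
The distribution of mid-term attendance is itself part of what the teaching method does — it is an intermediate outcome. Holding it fixed would remove that part of the effect; the total effect is the pooled difference.
So P(outcome | do(the old textbook)) is just the pooled rate for the old textbook: 408/640 = 0.637.

0.64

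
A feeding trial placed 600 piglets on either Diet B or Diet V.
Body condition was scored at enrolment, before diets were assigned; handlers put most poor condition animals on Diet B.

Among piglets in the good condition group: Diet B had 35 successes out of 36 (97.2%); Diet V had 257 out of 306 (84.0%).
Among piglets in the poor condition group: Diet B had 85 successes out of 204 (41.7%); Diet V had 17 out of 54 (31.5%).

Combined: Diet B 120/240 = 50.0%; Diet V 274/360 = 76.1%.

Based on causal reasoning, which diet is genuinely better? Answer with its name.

Diet B is higher inside every starting body condition stratum but Diet V is higher in aggregate. Whether to stratify depends on how starting body condition relates to the diet.
Starting body condition differs across diets for reasons unrelated to any effect of the diet itself, and it separately predicts the outcome — a classic confounder. We must compare within starting body condition levels.
Within each level — good condition: 97.2% vs 84.0%; poor condition: 41.7% vs 31.5% — Diet B is higher every time.

Diet B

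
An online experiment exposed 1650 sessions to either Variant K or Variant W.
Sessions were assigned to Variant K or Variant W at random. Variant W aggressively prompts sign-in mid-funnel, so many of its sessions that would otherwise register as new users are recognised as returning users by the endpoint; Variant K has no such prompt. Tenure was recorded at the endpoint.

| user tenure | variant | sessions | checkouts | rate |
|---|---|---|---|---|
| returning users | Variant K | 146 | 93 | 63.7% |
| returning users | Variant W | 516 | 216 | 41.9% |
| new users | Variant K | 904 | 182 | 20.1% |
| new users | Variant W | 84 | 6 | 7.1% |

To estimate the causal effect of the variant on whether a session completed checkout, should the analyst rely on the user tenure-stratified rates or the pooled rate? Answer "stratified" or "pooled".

pooled

Within every user tenure level Variant K has the higher rate, yet pooled Variant W does — Simpson's reversal.
User tenure lies on the pathway variant → user tenure → outcome, so adjusting for it blocks the indirect effect. For the total causal effect of variant, use the unadjusted pooled rates.
Pooled: Variant K 26.2% vs Variant W 37.0%; Variant W is higher overall.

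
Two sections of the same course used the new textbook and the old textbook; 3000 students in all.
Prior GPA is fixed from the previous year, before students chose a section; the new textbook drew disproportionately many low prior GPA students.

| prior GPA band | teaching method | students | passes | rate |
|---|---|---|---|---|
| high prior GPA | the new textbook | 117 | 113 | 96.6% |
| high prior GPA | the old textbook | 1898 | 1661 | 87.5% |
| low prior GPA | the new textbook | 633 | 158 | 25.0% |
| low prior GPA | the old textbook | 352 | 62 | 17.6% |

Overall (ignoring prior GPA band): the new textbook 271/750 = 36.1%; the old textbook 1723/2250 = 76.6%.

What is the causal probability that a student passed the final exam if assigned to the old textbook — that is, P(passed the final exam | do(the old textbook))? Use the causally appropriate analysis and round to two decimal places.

0.65

Nothing the teaching method does changes prior GPA band; the imbalance is an allocation artefact. With prior GPA band also predicting the outcome, the pooled figure is confounded, and the within-stratum comparison is the causal one.
Standardising the old textbook to the population prior GPA band mix: 0.672·1661/1898 + 0.328·62/352 = 0.646.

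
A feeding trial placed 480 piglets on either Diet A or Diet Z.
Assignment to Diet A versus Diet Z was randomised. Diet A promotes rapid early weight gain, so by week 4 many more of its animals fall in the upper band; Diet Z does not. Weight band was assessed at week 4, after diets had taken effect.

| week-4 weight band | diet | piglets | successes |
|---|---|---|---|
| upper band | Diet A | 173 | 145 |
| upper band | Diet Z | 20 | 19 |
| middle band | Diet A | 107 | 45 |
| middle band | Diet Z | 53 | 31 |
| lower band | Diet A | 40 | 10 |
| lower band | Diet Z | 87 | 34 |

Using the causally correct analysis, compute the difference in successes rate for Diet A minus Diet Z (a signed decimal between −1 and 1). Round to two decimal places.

Stratifying would compare diets among piglets the diets themselves sorted into week-4 weight band groups — a form of selection on an intermediate. The unconditioned pooled rates give the total causal effect.
The causal difference is the pooled difference: 0.625 − 0.525 = +0.100.

+0.10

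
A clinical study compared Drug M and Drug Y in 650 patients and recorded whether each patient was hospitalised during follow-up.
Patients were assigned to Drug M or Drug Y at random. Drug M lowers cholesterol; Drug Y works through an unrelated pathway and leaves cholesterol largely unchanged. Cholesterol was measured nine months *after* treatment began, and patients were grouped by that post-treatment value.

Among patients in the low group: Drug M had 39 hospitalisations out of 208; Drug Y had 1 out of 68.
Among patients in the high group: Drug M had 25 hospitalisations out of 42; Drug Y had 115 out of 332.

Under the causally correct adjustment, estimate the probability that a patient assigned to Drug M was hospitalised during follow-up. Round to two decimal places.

The stratified and pooled comparisons disagree (Drug Y wins within each cholesterol; Drug M wins overall), so the answer turns on the causal role of cholesterol.
Because the drug influences cholesterol, cholesterol is a post-treatment mediator, not a confounder. Stratifying on it would bias the estimate; the causal effect is the crude pooled difference.
So P(outcome | do(Drug M)) is just the pooled rate for Drug M: 64/250 = 0.256.

0.26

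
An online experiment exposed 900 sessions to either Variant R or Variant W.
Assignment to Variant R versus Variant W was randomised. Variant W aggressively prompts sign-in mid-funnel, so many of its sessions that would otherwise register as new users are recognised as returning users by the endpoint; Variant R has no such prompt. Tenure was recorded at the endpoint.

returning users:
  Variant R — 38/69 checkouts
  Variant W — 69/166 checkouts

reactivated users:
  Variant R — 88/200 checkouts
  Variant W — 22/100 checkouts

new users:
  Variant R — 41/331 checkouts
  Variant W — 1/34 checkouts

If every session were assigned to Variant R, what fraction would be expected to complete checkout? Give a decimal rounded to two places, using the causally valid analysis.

0.28

Within every user tenure level Variant R has the higher rate, yet pooled Variant W does — Simpson's reversal.
Because the variant influences user tenure, user tenure is a post-treatment mediator, not a confounder. Stratifying on it would bias the estimate; the causal effect is the crude pooled difference.
So P(outcome | do(Variant R)) is just the pooled rate for Variant R: 167/600 = 0.278.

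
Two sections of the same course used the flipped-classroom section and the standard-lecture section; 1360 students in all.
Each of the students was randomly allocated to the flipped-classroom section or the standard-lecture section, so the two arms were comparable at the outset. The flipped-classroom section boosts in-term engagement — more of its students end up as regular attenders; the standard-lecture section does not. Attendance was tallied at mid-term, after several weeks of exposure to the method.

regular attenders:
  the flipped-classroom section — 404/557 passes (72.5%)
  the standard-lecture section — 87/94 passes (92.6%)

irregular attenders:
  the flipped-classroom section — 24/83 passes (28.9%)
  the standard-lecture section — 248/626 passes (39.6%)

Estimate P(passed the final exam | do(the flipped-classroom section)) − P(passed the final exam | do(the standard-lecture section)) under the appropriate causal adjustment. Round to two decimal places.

Because the teaching method influences mid-term attendance, mid-term attendance is a post-treatment mediator, not a confounder. Stratifying on it would bias the estimate; the causal effect is the crude pooled difference.
The causal difference is the pooled difference: 0.669 − 0.465 = +0.203.

+0.20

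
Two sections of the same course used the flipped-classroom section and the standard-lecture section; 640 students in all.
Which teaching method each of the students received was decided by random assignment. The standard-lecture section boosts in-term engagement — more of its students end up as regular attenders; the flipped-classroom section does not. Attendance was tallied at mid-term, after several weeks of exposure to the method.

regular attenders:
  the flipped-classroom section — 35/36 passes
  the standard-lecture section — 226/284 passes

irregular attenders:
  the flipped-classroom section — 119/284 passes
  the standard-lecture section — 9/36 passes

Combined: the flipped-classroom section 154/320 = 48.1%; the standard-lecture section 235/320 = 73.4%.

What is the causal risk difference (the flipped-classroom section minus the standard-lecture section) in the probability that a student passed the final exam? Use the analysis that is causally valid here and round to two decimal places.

-0.25

Mid-term attendance is downstream of the teaching method. One should not condition on a consequence of treatment, so the overall rates are the right comparison.
The causal difference is the pooled difference: 0.481 − 0.734 = -0.253.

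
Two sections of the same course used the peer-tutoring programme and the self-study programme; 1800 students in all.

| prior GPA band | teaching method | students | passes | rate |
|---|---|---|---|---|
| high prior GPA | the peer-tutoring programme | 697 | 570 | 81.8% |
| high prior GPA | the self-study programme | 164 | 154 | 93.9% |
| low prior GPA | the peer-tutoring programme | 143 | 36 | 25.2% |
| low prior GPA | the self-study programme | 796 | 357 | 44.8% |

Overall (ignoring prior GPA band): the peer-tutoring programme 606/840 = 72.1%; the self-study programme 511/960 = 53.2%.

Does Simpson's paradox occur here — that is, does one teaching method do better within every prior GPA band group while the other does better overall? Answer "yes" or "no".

Within each prior GPA band level (high prior GPA 81.8% vs 93.9%; low prior GPA 25.2% vs 44.8%), the self-study programme has the higher rate every time. Pooled: 72.1% vs 53.2% — the peer-tutoring programme has the higher rate overall. The two comparisons disagree.

yes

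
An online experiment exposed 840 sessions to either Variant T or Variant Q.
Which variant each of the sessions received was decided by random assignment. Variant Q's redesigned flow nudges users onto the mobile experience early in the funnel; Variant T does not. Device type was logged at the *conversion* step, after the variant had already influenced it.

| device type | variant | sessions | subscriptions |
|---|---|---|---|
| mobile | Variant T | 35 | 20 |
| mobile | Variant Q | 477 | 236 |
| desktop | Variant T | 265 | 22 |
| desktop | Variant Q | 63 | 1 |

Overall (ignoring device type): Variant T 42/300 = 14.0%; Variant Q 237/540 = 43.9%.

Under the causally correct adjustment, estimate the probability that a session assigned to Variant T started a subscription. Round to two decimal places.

Device type is downstream of the variant. One should not condition on a consequence of treatment, so the overall rates are the right comparison.
So P(outcome | do(Variant T)) is just the pooled rate for Variant T: 42/300 = 0.140.

0.14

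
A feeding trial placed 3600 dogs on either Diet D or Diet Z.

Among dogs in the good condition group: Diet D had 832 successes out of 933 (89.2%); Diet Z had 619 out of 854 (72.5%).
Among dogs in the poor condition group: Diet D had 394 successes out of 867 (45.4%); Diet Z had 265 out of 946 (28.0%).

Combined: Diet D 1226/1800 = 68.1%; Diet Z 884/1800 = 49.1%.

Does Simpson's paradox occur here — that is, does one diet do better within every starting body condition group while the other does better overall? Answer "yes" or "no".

no

Within each starting body condition level (good condition 89.2% vs 72.5%; poor condition 45.4% vs 28.0%), Diet D has the higher rate every time. Pooled: 68.1% vs 49.1% — Diet D has the higher rate overall. They agree.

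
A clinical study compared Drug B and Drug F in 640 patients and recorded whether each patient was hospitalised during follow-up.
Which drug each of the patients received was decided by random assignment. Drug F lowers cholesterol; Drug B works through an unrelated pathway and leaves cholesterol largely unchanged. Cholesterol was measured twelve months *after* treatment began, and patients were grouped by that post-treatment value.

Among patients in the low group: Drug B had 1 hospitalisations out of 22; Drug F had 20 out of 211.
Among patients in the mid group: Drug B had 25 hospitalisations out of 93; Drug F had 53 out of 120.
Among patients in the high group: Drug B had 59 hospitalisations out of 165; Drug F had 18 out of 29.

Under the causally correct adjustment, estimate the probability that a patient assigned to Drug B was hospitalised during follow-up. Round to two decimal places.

Within every cholesterol level Drug B has the lower rate, yet pooled Drug F does — Simpson's reversal.
Cholesterol lies on the pathway drug → cholesterol → outcome, so adjusting for it blocks the indirect effect. For the total causal effect of drug, use the unadjusted pooled rates.
So P(outcome | do(Drug B)) is just the pooled rate for Drug B: 85/280 = 0.304.

0.30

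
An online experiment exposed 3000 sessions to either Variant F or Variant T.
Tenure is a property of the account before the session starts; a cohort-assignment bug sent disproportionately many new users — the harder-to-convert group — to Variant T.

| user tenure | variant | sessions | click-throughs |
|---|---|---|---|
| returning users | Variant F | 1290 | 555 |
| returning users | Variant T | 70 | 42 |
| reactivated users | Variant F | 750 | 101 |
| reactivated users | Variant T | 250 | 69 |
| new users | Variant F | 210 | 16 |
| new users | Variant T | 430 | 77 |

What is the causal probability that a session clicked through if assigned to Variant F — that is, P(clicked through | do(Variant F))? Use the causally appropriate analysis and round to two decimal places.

0.26

The imbalance in user tenure arose from how sessions were allocated, not from anything the variant did; and user tenure independently affects the outcome. The pooled gap is confounded — condition on user tenure.
Standardising Variant F to the population user tenure mix: 0.453·555/1290 + 0.333·101/750 + 0.213·16/210 = 0.256.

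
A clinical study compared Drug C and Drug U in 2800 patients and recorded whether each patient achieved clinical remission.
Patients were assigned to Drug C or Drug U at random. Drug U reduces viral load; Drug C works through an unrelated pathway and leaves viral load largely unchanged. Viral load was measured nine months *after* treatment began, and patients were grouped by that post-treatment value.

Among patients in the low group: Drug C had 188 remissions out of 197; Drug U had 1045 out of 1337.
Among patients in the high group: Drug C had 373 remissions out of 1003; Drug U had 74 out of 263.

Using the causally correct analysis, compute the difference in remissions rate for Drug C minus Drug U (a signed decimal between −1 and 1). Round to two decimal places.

-0.23

Because the drug influences viral load, viral load is a post-treatment mediator, not a confounder. Stratifying on it would bias the estimate; the causal effect is the crude pooled difference.
The causal difference is the pooled difference: 0.468 − 0.699 = -0.232.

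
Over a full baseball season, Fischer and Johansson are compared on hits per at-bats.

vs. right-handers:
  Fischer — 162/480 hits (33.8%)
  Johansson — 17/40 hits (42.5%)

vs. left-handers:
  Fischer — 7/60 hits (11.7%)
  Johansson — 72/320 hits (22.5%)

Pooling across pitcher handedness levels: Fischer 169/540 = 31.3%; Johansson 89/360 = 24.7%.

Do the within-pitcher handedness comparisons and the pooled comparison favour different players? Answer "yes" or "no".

yes

Within each pitcher handedness level (vs. right-handers 33.8% vs 42.5%; vs. left-handers 11.7% vs 22.5%), Johansson has the higher rate every time. Pooled: 31.3% vs 24.7% — Fischer has the higher rate overall. The two comparisons disagree.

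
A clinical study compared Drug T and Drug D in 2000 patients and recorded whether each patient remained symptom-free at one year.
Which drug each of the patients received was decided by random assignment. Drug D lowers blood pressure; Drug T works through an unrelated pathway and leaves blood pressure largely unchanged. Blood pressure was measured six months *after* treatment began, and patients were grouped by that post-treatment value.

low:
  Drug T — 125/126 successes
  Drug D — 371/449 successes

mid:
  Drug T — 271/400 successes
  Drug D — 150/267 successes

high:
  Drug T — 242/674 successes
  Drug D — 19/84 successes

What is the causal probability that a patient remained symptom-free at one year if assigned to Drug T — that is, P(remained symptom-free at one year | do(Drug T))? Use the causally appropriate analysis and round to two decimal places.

Because the drug influences blood pressure, blood pressure is a post-treatment mediator, not a confounder. Stratifying on it would bias the estimate; the causal effect is the crude pooled difference.
So P(outcome | do(Drug T)) is just the pooled rate for Drug T: 638/1200 = 0.532.

0.53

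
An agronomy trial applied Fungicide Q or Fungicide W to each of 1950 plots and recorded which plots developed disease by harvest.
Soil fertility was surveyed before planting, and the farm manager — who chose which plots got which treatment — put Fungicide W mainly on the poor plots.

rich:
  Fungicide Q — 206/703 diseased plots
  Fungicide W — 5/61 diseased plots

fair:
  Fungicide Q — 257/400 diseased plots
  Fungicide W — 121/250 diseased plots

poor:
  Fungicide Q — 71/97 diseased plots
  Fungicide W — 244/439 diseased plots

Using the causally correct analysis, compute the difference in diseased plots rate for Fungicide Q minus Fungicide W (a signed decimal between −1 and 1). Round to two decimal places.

Fungicide W is lower inside every soil fertility stratum but Fungicide Q is lower in aggregate. Whether to stratify depends on how soil fertility relates to the fungicide.
The imbalance in soil fertility arose from how plots were allocated, not from anything the fungicide did; and soil fertility independently affects the outcome. The pooled gap is confounded — condition on soil fertility.
Adjusting over the population distribution of soil fertility: 0.392·(0.293−0.082) + 0.333·(0.642−0.484) + 0.275·(0.732−0.556) = +0.184.

+0.18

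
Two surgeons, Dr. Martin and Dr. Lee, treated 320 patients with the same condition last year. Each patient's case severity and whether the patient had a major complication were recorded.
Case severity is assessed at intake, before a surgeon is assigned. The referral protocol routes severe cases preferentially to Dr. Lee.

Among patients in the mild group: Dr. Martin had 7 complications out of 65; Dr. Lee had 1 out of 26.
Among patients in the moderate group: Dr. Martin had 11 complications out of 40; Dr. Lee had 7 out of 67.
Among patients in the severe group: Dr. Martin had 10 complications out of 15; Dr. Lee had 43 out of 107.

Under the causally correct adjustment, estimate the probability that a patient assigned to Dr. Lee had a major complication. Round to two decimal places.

Case severity satisfies the back-door criterion: it is not a descendant of the surgeon, and it blocks the spurious path from surgeon to outcome. Adjusting for it (i.e., using the within-case severity rates) gives the causal effect.
Standardising Dr. Lee to the population case severity mix: 0.284·1/26 + 0.334·7/67 + 0.381·43/107 = 0.199.

0.20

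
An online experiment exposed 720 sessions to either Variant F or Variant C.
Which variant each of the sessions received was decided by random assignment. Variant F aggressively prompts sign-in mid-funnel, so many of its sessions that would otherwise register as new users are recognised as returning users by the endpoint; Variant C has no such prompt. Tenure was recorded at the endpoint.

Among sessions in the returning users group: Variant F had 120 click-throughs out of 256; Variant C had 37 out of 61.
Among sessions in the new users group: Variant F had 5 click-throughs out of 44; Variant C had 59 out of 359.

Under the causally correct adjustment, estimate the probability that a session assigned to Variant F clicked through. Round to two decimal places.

0.42

User tenure lies on the pathway variant → user tenure → outcome, so adjusting for it blocks the indirect effect. For the total causal effect of variant, use the unadjusted pooled rates.
So P(outcome | do(Variant F)) is just the pooled rate for Variant F: 125/300 = 0.417.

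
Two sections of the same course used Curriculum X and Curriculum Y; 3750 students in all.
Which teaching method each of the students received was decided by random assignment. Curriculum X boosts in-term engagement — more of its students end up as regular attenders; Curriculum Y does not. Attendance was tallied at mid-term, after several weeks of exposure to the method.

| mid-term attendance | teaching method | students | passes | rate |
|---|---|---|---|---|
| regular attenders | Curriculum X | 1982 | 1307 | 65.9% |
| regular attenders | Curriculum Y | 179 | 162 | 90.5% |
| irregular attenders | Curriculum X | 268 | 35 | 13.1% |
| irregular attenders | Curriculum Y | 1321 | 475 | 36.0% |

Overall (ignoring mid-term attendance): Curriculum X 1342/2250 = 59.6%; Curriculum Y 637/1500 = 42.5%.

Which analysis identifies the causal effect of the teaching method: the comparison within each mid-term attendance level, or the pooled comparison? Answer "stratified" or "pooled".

Within every mid-term attendance level Curriculum Y has the higher rate, yet pooled Curriculum X does — Simpson's reversal.
Because the teaching method influences mid-term attendance, mid-term attendance is a post-treatment mediator, not a confounder. Stratifying on it would bias the estimate; the causal effect is the crude pooled difference.
Pooled: Curriculum X 59.6% vs Curriculum Y 42.5%; Curriculum X is higher overall.

pooled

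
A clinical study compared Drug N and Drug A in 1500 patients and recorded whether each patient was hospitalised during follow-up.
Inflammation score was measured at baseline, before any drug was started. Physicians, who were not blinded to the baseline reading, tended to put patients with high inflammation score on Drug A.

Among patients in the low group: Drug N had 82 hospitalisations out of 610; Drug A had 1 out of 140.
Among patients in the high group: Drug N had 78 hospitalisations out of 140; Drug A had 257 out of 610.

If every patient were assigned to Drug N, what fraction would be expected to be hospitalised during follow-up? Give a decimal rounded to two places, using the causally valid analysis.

0.35

Since inflammation score is a pre-existing factor (not a product of the drug) and it affects the outcome on its own, it is a confounder. The stratified rates, not the pooled rate, identify the causal effect.
Standardising Drug N to the population inflammation score mix: 0.500·82/610 + 0.500·78/140 = 0.346.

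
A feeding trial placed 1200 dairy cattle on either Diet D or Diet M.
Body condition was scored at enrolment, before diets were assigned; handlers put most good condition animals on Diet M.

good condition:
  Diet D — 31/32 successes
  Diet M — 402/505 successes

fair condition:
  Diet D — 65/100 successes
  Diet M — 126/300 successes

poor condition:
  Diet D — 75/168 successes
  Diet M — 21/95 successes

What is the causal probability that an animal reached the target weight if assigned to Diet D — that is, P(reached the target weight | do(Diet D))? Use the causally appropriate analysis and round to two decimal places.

Starting body condition satisfies the back-door criterion: it is not a descendant of the diet, and it blocks the spurious path from diet to outcome. Adjusting for it (i.e., using the within-starting body condition rates) gives the causal effect.
Standardising Diet D to the population starting body condition mix: 0.448·31/32 + 0.333·65/100 + 0.219·75/168 = 0.748.

0.75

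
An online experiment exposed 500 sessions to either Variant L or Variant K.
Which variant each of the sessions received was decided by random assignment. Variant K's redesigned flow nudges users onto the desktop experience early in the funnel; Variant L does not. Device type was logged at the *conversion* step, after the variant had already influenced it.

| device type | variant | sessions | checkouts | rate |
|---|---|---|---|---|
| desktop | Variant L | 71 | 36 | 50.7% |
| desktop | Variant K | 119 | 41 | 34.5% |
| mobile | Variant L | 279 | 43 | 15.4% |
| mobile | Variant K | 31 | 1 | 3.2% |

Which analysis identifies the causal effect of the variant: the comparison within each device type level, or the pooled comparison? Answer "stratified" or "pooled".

Device type is downstream of the variant. One should not condition on a consequence of treatment, so the overall rates are the right comparison.
Pooled: Variant L 22.6% vs Variant K 28.0%; Variant K is higher overall.

pooled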